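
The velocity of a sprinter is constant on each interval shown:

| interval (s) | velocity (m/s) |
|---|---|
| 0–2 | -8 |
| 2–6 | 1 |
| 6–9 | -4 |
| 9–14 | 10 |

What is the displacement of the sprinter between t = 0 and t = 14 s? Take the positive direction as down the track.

Net displacement equals the area under the velocity-time graph (areas below the axis count negative).
0–2 s: -8 × 2 = -16 m
2–6 s: 1 × 4 = 4 m
6–9 s: -4 × 3 = -12 m
9–14 s: 10 × 5 = 50 m
Net displacement = 26 m

26 m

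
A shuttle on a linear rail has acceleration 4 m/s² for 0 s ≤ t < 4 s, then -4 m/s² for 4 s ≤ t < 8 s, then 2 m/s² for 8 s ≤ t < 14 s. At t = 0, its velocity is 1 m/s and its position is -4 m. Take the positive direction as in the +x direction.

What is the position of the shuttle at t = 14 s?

110 m

On each constant-a segment, Δv = aΔt and Δx = v₀Δt + ½aΔt²; chain segment to segment.
0–4 s: v starts 1 m/s; Δx = 1·4 + ½·4·4² = 36 m; v ends 17 m/s.
4–8 s: v starts 17 m/s; Δx = 17·4 + ½·-4·4² = 36 m; v ends 1 m/s.
8–14 s: v starts 1 m/s; Δx = 1·6 + ½·2·6² = 42 m; v ends 13 m/s.
x(14) = -4 + Σ Δx = 110 m.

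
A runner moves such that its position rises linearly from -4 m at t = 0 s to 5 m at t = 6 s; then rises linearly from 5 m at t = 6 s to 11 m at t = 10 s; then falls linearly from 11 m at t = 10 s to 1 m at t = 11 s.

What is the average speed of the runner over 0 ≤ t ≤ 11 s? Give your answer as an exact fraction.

25/11 m/s

Average speed = (total path length)/(elapsed time); on a piecewise-linear x-t graph the path length is Σ|Δx|.
0–6 s: |Δx| = |5 − -4| = 9 m
6–10 s: |Δx| = |11 − 5| = 6 m
10–11 s: |Δx| = |1 − 11| = 10 m
Total path = 25 m; average speed = 25/11 = 25/11 m/s.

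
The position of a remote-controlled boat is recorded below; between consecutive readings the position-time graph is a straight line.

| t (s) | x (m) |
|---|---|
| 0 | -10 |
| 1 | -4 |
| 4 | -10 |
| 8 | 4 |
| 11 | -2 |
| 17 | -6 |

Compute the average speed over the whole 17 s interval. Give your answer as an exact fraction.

36/17 m/s

Average speed = (total path length)/(elapsed time); on a piecewise-linear x-t graph the path length is Σ|Δx|.
0–1 s: |Δx| = |-4 − -10| = 6 m
1–4 s: |Δx| = |-10 − -4| = 6 m
4–8 s: |Δx| = |4 − -10| = 14 m
8–11 s: |Δx| = |-2 − 4| = 6 m
11–17 s: |Δx| = |-6 − -2| = 4 m
Total path = 36 m; average speed = 36/17 = 36/17 m/s.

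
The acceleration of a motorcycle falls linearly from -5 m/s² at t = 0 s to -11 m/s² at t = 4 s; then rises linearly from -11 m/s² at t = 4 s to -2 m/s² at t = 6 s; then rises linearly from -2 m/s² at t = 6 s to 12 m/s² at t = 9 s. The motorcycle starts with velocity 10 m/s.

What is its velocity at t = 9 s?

Δv equals the area under the a-t graph; then v = v₀ + Δv.
0–4 s: ½(-5 + -11)(4) = -32 m/s
4–6 s: ½(-11 + -2)(2) = -13 m/s
6–9 s: ½(-2 + 12)(3) = 15 m/s
Δv = -30 m/s, so v(9) = 10 + (-30) = -20 m/s.

-20 m/s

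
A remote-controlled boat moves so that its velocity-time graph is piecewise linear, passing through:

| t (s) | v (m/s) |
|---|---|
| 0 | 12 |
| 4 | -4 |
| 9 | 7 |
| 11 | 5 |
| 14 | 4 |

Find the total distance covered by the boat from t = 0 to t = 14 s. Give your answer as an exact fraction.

663/11 m

Distance (not displacement) is the total path length: add the absolute areas under v-t.
0–4 s: v = 0 at t = 3 s; triangle areas 18 + 2 = 20 m
4–9 s: v = 0 at t = 64/11 s; triangle areas 40/11 + 245/22 = 325/22 m
9–11 s: |½(7 + 5)(2)| = 12 m
11–14 s: |½(5 + 4)(3)| = 13.5 m
Total distance = 663/11 m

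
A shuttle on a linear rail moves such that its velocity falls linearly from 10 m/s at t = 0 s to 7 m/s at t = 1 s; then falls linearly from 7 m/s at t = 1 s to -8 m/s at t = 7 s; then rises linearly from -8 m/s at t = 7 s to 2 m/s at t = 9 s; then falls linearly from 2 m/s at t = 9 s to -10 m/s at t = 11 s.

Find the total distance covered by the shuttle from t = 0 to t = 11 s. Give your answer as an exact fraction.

Total distance travelled is ∫|v| dt — sum the magnitudes of each area piece.
0–1 s: |½(10 + 7)(1)| = 8.5 m
1–7 s: v = 0 at t = 3.8 s; triangle areas 9.8 + 12.8 = 22.6 m
7–9 s: v = 0 at t = 8.6 s; triangle areas 6.4 + 0.4 = 6.8 m
9–11 s: v = 0 at t = 28/3 s; triangle areas 1/3 + 25/3 = 26/3 m
Total distance = 1397/30 m

1397/30 m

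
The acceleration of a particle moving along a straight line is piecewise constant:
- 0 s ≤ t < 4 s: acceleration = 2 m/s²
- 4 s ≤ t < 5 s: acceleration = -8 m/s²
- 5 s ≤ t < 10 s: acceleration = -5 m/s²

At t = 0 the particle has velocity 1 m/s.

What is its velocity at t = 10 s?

-24 m/s

Δv equals the area under the a-t graph; then v = v₀ + Δv.
0–4 s: 2 × 4 = 8 m/s
4–5 s: -8 × 1 = -8 m/s
5–10 s: -5 × 5 = -25 m/s
Δv = -25 m/s, so v(10) = 1 + (-25) = -24 m/s.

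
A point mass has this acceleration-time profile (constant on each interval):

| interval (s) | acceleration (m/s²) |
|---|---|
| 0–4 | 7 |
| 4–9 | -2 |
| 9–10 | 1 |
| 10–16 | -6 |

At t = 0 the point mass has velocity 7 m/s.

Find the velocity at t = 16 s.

-10 m/s

Δv equals the area under the a-t graph; then v = v₀ + Δv.
0–4 s: 7 × 4 = 28 m/s
4–9 s: -2 × 5 = -10 m/s
9–10 s: 1 × 1 = 1 m/s
10–16 s: -6 × 6 = -36 m/s
Δv = -17 m/s, so v(16) = 7 + (-17) = -10 m/s.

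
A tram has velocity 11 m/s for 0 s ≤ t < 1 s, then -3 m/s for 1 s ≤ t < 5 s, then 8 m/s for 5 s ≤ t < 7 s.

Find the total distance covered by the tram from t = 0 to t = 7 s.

Total distance travelled is ∫|v| dt — sum the magnitudes of each area piece.
0–1 s: |11| × 1 = 11 m
1–5 s: |-3| × 4 = 12 m
5–7 s: |8| × 2 = 16 m
Total distance = 39 m

39 m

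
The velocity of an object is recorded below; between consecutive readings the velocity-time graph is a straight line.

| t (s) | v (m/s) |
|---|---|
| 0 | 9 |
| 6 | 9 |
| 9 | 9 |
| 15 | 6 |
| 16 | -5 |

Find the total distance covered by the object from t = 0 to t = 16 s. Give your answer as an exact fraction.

2833/22 m

Total distance travelled is ∫|v| dt — sum the magnitudes of each area piece.
0–6 s: |9| × 6 = 54 m
6–9 s: |9| × 3 = 27 m
9–15 s: |½(9 + 6)(6)| = 45 m
15–16 s: v = 0 at t = 171/11 s; triangle areas 18/11 + 25/22 = 61/22 m
Total distance = 2833/22 m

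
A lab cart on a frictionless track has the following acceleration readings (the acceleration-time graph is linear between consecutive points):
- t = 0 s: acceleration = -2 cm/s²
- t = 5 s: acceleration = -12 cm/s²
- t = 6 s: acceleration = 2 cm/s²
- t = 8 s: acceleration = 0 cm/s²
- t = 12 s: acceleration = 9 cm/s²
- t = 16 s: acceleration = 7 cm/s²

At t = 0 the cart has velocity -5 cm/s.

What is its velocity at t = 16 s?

7 cm/s

Δv equals the area under the a-t graph; then v = v₀ + Δv.
0–5 s: ½(-2 + -12)(5) = -35 cm/s
5–6 s: ½(-12 + 2)(1) = -5 cm/s
6–8 s: ½(2 + 0)(2) = 2 cm/s
8–12 s: ½(0 + 9)(4) = 18 cm/s
12–16 s: ½(9 + 7)(4) = 32 cm/s
Δv = 12 cm/s, so v(16) = -5 + (12) = 7 cm/s.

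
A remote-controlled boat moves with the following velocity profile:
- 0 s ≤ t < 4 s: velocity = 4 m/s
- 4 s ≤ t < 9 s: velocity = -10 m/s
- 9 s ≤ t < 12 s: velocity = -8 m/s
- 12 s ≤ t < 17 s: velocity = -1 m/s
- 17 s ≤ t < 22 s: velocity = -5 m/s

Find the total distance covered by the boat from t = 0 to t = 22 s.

Total distance travelled is ∫|v| dt — sum the magnitudes of each area piece.
0–4 s: |4| × 4 = 16 m
4–9 s: |-10| × 5 = 50 m
9–12 s: |-8| × 3 = 24 m
12–17 s: |-1| × 5 = 5 m
17–22 s: |-5| × 5 = 25 m
Total distance = 120 m

120 m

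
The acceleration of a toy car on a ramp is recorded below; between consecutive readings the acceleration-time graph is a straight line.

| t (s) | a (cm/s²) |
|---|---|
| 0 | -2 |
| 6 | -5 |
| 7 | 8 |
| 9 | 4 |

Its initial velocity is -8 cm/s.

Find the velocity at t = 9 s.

-15.5 cm/s

Δv equals the area under the a-t graph; then v = v₀ + Δv.
0–6 s: ½(-2 + -5)(6) = -21 cm/s
6–7 s: ½(-5 + 8)(1) = 1.5 cm/s
7–9 s: ½(8 + 4)(2) = 12 cm/s
Δv = -7.5 cm/s, so v(9) = -8 + (-7.5) = -15.5 cm/s.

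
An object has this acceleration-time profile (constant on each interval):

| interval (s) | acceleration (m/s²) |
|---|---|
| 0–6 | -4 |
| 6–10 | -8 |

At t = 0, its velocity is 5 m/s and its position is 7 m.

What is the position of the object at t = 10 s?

On each constant-a segment, Δv = aΔt and Δx = v₀Δt + ½aΔt²; chain segment to segment.
0–6 s: v starts 5 m/s; Δx = 5·6 + ½·-4·6² = -42 m; v ends -19 m/s.
6–10 s: v starts -19 m/s; Δx = -19·4 + ½·-8·4² = -140 m; v ends -51 m/s.
x(10) = 7 + Σ Δx = -175 m.

-175 m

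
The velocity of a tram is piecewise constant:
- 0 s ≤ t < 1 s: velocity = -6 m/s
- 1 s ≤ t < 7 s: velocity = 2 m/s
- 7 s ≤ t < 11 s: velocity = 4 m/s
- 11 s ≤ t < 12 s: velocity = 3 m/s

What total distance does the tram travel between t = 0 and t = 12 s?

37 m

Total distance travelled is ∫|v| dt — sum the magnitudes of each area piece.
0–1 s: |-6| × 1 = 6 m
1–7 s: |2| × 6 = 12 m
7–11 s: |4| × 4 = 16 m
11–12 s: |3| × 1 = 3 m
Total distance = 37 m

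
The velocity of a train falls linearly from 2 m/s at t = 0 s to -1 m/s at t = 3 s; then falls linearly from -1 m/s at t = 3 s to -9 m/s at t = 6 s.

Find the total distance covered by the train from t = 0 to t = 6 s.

17.5 m

Distance (not displacement) is the total path length: add the absolute areas under v-t.
0–3 s: v = 0 at t = 2 s; triangle areas 2 + 0.5 = 2.5 m
3–6 s: |½(-1 + -9)(3)| = 15 m
Total distance = 17.5 m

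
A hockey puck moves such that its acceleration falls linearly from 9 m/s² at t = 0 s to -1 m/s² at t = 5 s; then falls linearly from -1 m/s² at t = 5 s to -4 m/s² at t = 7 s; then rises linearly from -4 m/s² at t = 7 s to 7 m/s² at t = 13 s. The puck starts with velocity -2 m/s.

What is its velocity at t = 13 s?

Δv equals the area under the a-t graph; then v = v₀ + Δv.
0–5 s: ½(9 + -1)(5) = 20 m/s
5–7 s: ½(-1 + -4)(2) = -5 m/s
7–13 s: ½(-4 + 7)(6) = 9 m/s
Δv = 24 m/s, so v(13) = -2 + (24) = 22 m/s.

22 m/s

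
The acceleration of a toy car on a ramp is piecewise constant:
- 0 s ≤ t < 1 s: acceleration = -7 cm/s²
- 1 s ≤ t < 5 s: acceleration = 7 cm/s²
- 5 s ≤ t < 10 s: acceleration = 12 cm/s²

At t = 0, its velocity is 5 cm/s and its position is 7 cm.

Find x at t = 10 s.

336.5 cm

On each constant-a segment, Δv = aΔt and Δx = v₀Δt + ½aΔt²; chain segment to segment.
0–1 s: v starts 5 cm/s; Δx = 5·1 + ½·-7·1² = 1.5 cm; v ends -2 cm/s.
1–5 s: v starts -2 cm/s; Δx = -2·4 + ½·7·4² = 48 cm; v ends 26 cm/s.
5–10 s: v starts 26 cm/s; Δx = 26·5 + ½·12·5² = 280 cm; v ends 86 cm/s.
x(10) = 7 + Σ Δx = 336.5 cm.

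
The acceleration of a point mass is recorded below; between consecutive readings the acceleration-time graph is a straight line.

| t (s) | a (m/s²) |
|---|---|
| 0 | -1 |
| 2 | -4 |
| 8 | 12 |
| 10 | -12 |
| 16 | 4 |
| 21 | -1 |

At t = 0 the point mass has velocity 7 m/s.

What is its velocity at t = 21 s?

9.5 m/s

Δv equals the area under the a-t graph; then v = v₀ + Δv.
0–2 s: ½(-1 + -4)(2) = -5 m/s
2–8 s: ½(-4 + 12)(6) = 24 m/s
8–10 s: ½(12 + -12)(2) = 0 m/s
10–16 s: ½(-12 + 4)(6) = -24 m/s
16–21 s: ½(4 + -1)(5) = 7.5 m/s
Δv = 2.5 m/s, so v(21) = 7 + (2.5) = 9.5 m/s.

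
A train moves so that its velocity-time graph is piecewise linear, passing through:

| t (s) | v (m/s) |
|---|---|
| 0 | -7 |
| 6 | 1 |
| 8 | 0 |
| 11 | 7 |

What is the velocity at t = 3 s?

On 0–6 s the graph is linear from -7 to 1 m/s: v(3) = -7 + (1 − -7)·(3 − 0)/(6 − 0) = -3 m/s.

-3 m/s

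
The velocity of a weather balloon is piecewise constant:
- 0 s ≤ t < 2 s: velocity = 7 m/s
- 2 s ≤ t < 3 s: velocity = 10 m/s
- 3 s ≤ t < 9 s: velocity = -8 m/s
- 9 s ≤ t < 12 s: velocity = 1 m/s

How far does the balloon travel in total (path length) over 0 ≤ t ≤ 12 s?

Total distance travelled is ∫|v| dt — sum the magnitudes of each area piece.
0–2 s: |7| × 2 = 14 m
2–3 s: |10| × 1 = 10 m
3–9 s: |-8| × 6 = 48 m
9–12 s: |1| × 3 = 3 m
Total distance = 75 m

75 m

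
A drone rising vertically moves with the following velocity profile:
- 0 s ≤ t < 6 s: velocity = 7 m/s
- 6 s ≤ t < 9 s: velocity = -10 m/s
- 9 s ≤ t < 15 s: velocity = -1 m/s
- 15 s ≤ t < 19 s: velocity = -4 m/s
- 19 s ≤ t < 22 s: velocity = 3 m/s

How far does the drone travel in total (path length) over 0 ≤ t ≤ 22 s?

Distance (not displacement) is the total path length: add the absolute areas under v-t.
0–6 s: |7| × 6 = 42 m
6–9 s: |-10| × 3 = 30 m
9–15 s: |-1| × 6 = 6 m
15–19 s: |-4| × 4 = 16 m
19–22 s: |3| × 3 = 9 m
Total distance = 103 m

103 m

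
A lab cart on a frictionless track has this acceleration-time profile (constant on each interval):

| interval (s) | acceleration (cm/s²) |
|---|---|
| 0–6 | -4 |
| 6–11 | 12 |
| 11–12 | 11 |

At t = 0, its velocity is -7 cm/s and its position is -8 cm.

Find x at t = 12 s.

On each constant-a segment, Δv = aΔt and Δx = v₀Δt + ½aΔt²; chain segment to segment.
0–6 s: v starts -7 cm/s; Δx = -7·6 + ½·-4·6² = -114 cm; v ends -31 cm/s.
6–11 s: v starts -31 cm/s; Δx = -31·5 + ½·12·5² = -5 cm; v ends 29 cm/s.
11–12 s: v starts 29 cm/s; Δx = 29·1 + ½·11·1² = 34.5 cm; v ends 40 cm/s.
x(12) = -8 + Σ Δx = -92.5 cm.

-92.5 cm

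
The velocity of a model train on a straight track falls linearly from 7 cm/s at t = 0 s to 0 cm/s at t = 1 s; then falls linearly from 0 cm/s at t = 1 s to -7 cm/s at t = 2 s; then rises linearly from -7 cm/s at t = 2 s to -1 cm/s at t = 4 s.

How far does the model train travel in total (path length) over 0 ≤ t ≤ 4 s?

Distance (not displacement) is the total path length: add the absolute areas under v-t.
0–1 s: |½(7 + 0)(1)| = 3.5 cm
1–2 s: |½(0 + -7)(1)| = 3.5 cm
2–4 s: |½(-7 + -1)(2)| = 8 cm
Total distance = 15 cm

15 cm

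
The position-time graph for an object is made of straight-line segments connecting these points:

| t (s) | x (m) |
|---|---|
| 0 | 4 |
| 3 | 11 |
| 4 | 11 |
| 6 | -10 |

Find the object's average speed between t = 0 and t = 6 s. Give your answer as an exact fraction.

Average speed = (total path length)/(elapsed time); on a piecewise-linear x-t graph the path length is Σ|Δx|.
0–3 s: |Δx| = |11 − 4| = 7 m
3–4 s: |Δx| = |11 − 11| = 0 m
4–6 s: |Δx| = |-10 − 11| = 21 m
Total path = 28 m; average speed = 28/6 = 14/3 m/s.

14/3 m/s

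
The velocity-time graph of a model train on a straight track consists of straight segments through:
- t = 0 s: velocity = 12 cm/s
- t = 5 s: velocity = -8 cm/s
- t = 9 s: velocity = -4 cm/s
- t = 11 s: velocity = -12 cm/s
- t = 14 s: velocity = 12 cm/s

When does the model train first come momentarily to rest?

t = 3 s

v changes sign on 0–5 s (from 12 to -8); the graph is linear there, so v = 0 at t = 0 + (-12)·(5 − 0)/(-8 − 12) = 3 s.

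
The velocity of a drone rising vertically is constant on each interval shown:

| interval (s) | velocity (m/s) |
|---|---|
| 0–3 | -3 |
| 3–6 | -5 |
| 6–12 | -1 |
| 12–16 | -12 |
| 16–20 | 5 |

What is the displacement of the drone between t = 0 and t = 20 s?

-58 m

Net displacement equals the area under the velocity-time graph (areas below the axis count negative).
0–3 s: -3 × 3 = -9 m
3–6 s: -5 × 3 = -15 m
6–12 s: -1 × 6 = -6 m
12–16 s: -12 × 4 = -48 m
16–20 s: 5 × 4 = 20 m
Net displacement = -58 m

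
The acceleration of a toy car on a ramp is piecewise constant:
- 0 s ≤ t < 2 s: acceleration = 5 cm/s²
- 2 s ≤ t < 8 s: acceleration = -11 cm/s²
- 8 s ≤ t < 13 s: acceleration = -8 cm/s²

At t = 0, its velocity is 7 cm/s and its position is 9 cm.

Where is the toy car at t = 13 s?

On each constant-a segment, Δv = aΔt and Δx = v₀Δt + ½aΔt²; chain segment to segment.
0–2 s: v starts 7 cm/s; Δx = 7·2 + ½·5·2² = 24 cm; v ends 17 cm/s.
2–8 s: v starts 17 cm/s; Δx = 17·6 + ½·-11·6² = -96 cm; v ends -49 cm/s.
8–13 s: v starts -49 cm/s; Δx = -49·5 + ½·-8·5² = -345 cm; v ends -89 cm/s.
x(13) = 9 + Σ Δx = -408 cm.

-408 cm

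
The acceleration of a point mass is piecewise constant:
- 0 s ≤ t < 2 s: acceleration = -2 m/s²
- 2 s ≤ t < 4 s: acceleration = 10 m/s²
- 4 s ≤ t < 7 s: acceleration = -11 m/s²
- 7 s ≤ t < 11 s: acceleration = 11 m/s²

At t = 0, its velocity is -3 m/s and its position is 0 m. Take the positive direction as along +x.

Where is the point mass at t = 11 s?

On each constant-a segment, Δv = aΔt and Δx = v₀Δt + ½aΔt²; chain segment to segment.
0–2 s: v starts -3 m/s; Δx = -3·2 + ½·-2·2² = -10 m; v ends -7 m/s.
2–4 s: v starts -7 m/s; Δx = -7·2 + ½·10·2² = 6 m; v ends 13 m/s.
4–7 s: v starts 13 m/s; Δx = 13·3 + ½·-11·3² = -10.5 m; v ends -20 m/s.
7–11 s: v starts -20 m/s; Δx = -20·4 + ½·11·4² = 8 m; v ends 24 m/s.
x(11) = 0 + Σ Δx = -6.5 m.

-6.5 m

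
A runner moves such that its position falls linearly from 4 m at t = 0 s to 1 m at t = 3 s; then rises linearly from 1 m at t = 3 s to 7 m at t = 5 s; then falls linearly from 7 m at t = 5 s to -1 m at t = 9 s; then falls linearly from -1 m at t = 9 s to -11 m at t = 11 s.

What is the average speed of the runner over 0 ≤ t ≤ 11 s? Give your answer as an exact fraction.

27/11 m/s

Average speed = (total path length)/(elapsed time); on a piecewise-linear x-t graph the path length is Σ|Δx|.
0–3 s: |Δx| = |1 − 4| = 3 m
3–5 s: |Δx| = |7 − 1| = 6 m
5–9 s: |Δx| = |-1 − 7| = 8 m
9–11 s: |Δx| = |-11 − -1| = 10 m
Total path = 27 m; average speed = 27/11 = 27/11 m/s.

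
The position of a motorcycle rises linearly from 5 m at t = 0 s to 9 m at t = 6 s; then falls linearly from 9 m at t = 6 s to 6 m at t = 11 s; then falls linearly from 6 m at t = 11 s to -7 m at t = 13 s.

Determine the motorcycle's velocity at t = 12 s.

Velocity is the slope of the x-t graph on 11–13 s: (-7 − 6)/(13 − 11) = -6.5 m/s.

-6.5 m/s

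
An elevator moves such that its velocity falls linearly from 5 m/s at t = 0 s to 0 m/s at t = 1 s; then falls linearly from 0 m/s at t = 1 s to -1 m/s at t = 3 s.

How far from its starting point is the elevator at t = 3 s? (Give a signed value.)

Displacement is the signed area under the v-t curve.
0–1 s: ½(5 + 0)(1) = 2.5 m
1–3 s: ½(0 + -1)(2) = -1 m
Net displacement = 1.5 m

1.5 m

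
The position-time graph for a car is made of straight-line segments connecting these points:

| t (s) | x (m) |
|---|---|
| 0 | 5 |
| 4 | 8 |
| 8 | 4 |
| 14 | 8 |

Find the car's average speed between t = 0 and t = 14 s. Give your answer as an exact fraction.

Average speed = (total path length)/(elapsed time); on a piecewise-linear x-t graph the path length is Σ|Δx|.
0–4 s: |Δx| = |8 − 5| = 3 m
4–8 s: |Δx| = |4 − 8| = 4 m
8–14 s: |Δx| = |8 − 4| = 4 m
Total path = 11 m; average speed = 11/14 = 11/14 m/s.

11/14 m/s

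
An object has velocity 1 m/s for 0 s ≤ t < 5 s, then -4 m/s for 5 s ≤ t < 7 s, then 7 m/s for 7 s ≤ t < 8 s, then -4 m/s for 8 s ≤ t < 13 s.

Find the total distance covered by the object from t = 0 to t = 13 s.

40 m

Distance (not displacement) is the total path length: add the absolute areas under v-t.
0–5 s: |1| × 5 = 5 m
5–7 s: |-4| × 2 = 8 m
7–8 s: |7| × 1 = 7 m
8–13 s: |-4| × 5 = 20 m
Total distance = 40 m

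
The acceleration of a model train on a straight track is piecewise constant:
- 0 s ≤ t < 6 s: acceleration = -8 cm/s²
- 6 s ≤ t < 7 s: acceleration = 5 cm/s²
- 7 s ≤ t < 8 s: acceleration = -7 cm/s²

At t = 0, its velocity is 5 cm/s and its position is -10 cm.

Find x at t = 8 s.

-206 cm

On each constant-a segment, Δv = aΔt and Δx = v₀Δt + ½aΔt²; chain segment to segment.
0–6 s: v starts 5 cm/s; Δx = 5·6 + ½·-8·6² = -114 cm; v ends -43 cm/s.
6–7 s: v starts -43 cm/s; Δx = -43·1 + ½·5·1² = -40.5 cm; v ends -38 cm/s.
7–8 s: v starts -38 cm/s; Δx = -38·1 + ½·-7·1² = -41.5 cm; v ends -45 cm/s.
x(8) = -10 + Σ Δx = -206 cm.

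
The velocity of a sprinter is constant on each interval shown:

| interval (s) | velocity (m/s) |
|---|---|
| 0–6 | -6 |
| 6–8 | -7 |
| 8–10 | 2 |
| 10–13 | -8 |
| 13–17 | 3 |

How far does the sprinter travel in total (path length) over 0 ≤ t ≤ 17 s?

90 m

Total distance travelled is ∫|v| dt — sum the magnitudes of each area piece.
0–6 s: |-6| × 6 = 36 m
6–8 s: |-7| × 2 = 14 m
8–10 s: |2| × 2 = 4 m
10–13 s: |-8| × 3 = 24 m
13–17 s: |3| × 4 = 12 m
Total distance = 90 m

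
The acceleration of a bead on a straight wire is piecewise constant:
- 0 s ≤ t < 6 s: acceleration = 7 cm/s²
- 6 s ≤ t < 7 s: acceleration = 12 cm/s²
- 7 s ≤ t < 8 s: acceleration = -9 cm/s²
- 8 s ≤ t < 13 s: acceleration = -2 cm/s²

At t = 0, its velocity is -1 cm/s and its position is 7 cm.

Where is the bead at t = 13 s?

417.5 cm

On each constant-a segment, Δv = aΔt and Δx = v₀Δt + ½aΔt²; chain segment to segment.
0–6 s: v starts -1 cm/s; Δx = -1·6 + ½·7·6² = 120 cm; v ends 41 cm/s.
6–7 s: v starts 41 cm/s; Δx = 41·1 + ½·12·1² = 47 cm; v ends 53 cm/s.
7–8 s: v starts 53 cm/s; Δx = 53·1 + ½·-9·1² = 48.5 cm; v ends 44 cm/s.
8–13 s: v starts 44 cm/s; Δx = 44·5 + ½·-2·5² = 195 cm; v ends 34 cm/s.
x(13) = 7 + Σ Δx = 417.5 cm.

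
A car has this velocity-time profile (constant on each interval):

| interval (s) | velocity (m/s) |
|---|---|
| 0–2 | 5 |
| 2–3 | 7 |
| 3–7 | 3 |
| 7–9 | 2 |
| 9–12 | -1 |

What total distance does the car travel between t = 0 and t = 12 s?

36 m

Distance (not displacement) is the total path length: add the absolute areas under v-t.
0–2 s: |5| × 2 = 10 m
2–3 s: |7| × 1 = 7 m
3–7 s: |3| × 4 = 12 m
7–9 s: |2| × 2 = 4 m
9–12 s: |-1| × 3 = 3 m
Total distance = 36 m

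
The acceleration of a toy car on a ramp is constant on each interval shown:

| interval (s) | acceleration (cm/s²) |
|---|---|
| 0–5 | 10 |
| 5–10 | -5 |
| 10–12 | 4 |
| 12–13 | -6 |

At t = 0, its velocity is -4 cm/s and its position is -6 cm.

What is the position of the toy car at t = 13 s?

342.5 cm

On each constant-a segment, Δv = aΔt and Δx = v₀Δt + ½aΔt²; chain segment to segment.
0–5 s: v starts -4 cm/s; Δx = -4·5 + ½·10·5² = 105 cm; v ends 46 cm/s.
5–10 s: v starts 46 cm/s; Δx = 46·5 + ½·-5·5² = 167.5 cm; v ends 21 cm/s.
10–12 s: v starts 21 cm/s; Δx = 21·2 + ½·4·2² = 50 cm; v ends 29 cm/s.
12–13 s: v starts 29 cm/s; Δx = 29·1 + ½·-6·1² = 26 cm; v ends 23 cm/s.
x(13) = -6 + Σ Δx = 342.5 cm.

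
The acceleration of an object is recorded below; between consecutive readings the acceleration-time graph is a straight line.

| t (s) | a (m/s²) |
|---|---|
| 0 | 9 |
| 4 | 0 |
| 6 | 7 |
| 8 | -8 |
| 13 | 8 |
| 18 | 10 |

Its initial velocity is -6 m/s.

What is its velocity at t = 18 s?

Δv equals the area under the a-t graph; then v = v₀ + Δv.
0–4 s: ½(9 + 0)(4) = 18 m/s
4–6 s: ½(0 + 7)(2) = 7 m/s
6–8 s: ½(7 + -8)(2) = -1 m/s
8–13 s: ½(-8 + 8)(5) = 0 m/s
13–18 s: ½(8 + 10)(5) = 45 m/s
Δv = 69 m/s, so v(18) = -6 + (69) = 63 m/s.

63 m/s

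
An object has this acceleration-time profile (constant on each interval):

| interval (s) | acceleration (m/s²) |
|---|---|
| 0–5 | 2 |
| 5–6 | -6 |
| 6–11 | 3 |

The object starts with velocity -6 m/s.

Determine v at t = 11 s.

13 m/s

Δv equals the area under the a-t graph; then v = v₀ + Δv.
0–5 s: 2 × 5 = 10 m/s
5–6 s: -6 × 1 = -6 m/s
6–11 s: 3 × 5 = 15 m/s
Δv = 19 m/s, so v(11) = -6 + (19) = 13 m/s.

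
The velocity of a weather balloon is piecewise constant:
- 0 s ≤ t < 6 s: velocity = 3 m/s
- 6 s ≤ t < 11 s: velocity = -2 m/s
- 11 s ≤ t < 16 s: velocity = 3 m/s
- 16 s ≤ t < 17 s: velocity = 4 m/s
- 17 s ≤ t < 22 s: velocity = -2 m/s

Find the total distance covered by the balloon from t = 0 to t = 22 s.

Distance (not displacement) is the total path length: add the absolute areas under v-t.
0–6 s: |3| × 6 = 18 m
6–11 s: |-2| × 5 = 10 m
11–16 s: |3| × 5 = 15 m
16–17 s: |4| × 1 = 4 m
17–22 s: |-2| × 5 = 10 m
Total distance = 57 m

57 m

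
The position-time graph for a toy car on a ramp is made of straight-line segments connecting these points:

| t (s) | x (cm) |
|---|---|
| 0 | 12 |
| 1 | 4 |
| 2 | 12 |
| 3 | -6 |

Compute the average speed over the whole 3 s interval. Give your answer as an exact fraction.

Average speed = (total path length)/(elapsed time); on a piecewise-linear x-t graph the path length is Σ|Δx|.
0–1 s: |Δx| = |4 − 12| = 8 cm
1–2 s: |Δx| = |12 − 4| = 8 cm
2–3 s: |Δx| = |-6 − 12| = 18 cm
Total path = 34 cm; average speed = 34/3 = 34/3 cm/s.

34/3 cm/s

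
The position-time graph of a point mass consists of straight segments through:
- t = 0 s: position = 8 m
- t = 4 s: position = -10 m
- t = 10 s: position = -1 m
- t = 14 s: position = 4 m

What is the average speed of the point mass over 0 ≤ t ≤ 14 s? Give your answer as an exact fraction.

Average speed = (total path length)/(elapsed time); on a piecewise-linear x-t graph the path length is Σ|Δx|.
0–4 s: |Δx| = |-10 − 8| = 18 m
4–10 s: |Δx| = |-1 − -10| = 9 m
10–14 s: |Δx| = |4 − -1| = 5 m
Total path = 32 m; average speed = 32/14 = 16/7 m/s.

16/7 m/s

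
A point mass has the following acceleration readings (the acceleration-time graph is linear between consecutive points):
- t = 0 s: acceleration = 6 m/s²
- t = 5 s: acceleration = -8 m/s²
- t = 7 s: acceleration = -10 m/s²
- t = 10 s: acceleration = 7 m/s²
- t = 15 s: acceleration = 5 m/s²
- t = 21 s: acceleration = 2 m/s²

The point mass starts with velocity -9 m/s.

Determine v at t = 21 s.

14.5 m/s

Δv equals the area under the a-t graph; then v = v₀ + Δv.
0–5 s: ½(6 + -8)(5) = -5 m/s
5–7 s: ½(-8 + -10)(2) = -18 m/s
7–10 s: ½(-10 + 7)(3) = -4.5 m/s
10–15 s: ½(7 + 5)(5) = 30 m/s
15–21 s: ½(5 + 2)(6) = 21 m/s
Δv = 23.5 m/s, so v(21) = -9 + (23.5) = 14.5 m/s.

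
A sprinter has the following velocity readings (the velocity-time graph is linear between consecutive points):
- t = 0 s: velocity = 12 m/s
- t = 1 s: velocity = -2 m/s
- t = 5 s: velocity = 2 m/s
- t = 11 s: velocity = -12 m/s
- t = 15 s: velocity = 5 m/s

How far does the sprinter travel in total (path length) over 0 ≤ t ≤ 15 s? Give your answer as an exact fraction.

Total distance travelled is ∫|v| dt — sum the magnitudes of each area piece.
0–1 s: v = 0 at t = 6/7 s; triangle areas 36/7 + 1/7 = 37/7 m
1–5 s: v = 0 at t = 3 s; triangle areas 2 + 2 = 4 m
5–11 s: v = 0 at t = 41/7 s; triangle areas 6/7 + 216/7 = 222/7 m
11–15 s: v = 0 at t = 235/17 s; triangle areas 288/17 + 50/17 = 338/17 m
Total distance = 1035/17 m

1035/17 m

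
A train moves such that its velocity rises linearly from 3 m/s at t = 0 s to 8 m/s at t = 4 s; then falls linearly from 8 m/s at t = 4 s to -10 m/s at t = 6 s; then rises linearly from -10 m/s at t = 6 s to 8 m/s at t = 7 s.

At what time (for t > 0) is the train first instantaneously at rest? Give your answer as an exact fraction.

t = 44/9 s

v changes sign on 4–6 s (from 8 to -10); the graph is linear there, so v = 0 at t = 4 + (-8)·(6 − 4)/(-10 − 8) = 44/9 s.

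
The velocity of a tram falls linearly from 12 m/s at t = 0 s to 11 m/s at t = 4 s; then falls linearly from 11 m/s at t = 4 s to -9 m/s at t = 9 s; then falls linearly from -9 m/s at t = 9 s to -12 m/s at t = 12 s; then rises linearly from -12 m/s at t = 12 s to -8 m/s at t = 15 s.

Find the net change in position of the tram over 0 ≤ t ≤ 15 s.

Displacement is the signed area under the v-t curve.
0–4 s: ½(12 + 11)(4) = 46 m
4–9 s: ½(11 + -9)(5) = 5 m
9–12 s: ½(-9 + -12)(3) = -31.5 m
12–15 s: ½(-12 + -8)(3) = -30 m
Net displacement = -10.5 m

-10.5 m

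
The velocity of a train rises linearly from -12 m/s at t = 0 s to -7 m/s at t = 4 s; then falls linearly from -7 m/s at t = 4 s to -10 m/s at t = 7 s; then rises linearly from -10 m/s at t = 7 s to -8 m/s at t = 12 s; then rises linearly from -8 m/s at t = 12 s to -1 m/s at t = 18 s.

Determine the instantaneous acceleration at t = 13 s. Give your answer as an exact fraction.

Acceleration is the slope of the v-t graph on 12–18 s: (-1 − -8)/(18 − 12) = 7/6 m/s².

7/6 m/s²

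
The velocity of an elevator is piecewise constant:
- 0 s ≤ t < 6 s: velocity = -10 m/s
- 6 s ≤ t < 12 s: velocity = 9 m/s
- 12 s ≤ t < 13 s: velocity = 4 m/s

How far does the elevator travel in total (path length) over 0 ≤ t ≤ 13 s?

118 m

Total distance travelled is ∫|v| dt — sum the magnitudes of each area piece.
0–6 s: |-10| × 6 = 60 m
6–12 s: |9| × 6 = 54 m
12–13 s: |4| × 1 = 4 m
Total distance = 118 m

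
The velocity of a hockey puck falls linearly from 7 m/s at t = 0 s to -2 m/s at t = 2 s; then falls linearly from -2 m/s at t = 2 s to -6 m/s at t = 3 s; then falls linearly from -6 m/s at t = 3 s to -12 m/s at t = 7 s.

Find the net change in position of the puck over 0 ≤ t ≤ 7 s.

-35 m

Net displacement equals the area under the velocity-time graph (areas below the axis count negative).
0–2 s: ½(7 + -2)(2) = 5 m
2–3 s: ½(-2 + -6)(1) = -4 m
3–7 s: ½(-6 + -12)(4) = -36 m
Net displacement = -35 m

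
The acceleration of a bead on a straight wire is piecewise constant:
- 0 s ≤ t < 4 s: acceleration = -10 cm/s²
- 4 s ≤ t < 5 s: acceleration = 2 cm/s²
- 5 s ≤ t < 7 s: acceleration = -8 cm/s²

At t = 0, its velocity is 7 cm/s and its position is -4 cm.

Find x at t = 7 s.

On each constant-a segment, Δv = aΔt and Δx = v₀Δt + ½aΔt²; chain segment to segment.
0–4 s: v starts 7 cm/s; Δx = 7·4 + ½·-10·4² = -52 cm; v ends -33 cm/s.
4–5 s: v starts -33 cm/s; Δx = -33·1 + ½·2·1² = -32 cm; v ends -31 cm/s.
5–7 s: v starts -31 cm/s; Δx = -31·2 + ½·-8·2² = -78 cm; v ends -47 cm/s.
x(7) = -4 + Σ Δx = -166 cm.

-166 cm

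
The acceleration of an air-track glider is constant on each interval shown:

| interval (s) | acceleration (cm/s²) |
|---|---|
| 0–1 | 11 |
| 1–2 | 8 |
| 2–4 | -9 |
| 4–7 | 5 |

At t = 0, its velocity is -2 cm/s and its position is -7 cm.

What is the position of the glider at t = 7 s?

On each constant-a segment, Δv = aΔt and Δx = v₀Δt + ½aΔt²; chain segment to segment.
0–1 s: v starts -2 cm/s; Δx = -2·1 + ½·11·1² = 3.5 cm; v ends 9 cm/s.
1–2 s: v starts 9 cm/s; Δx = 9·1 + ½·8·1² = 13 cm; v ends 17 cm/s.
2–4 s: v starts 17 cm/s; Δx = 17·2 + ½·-9·2² = 16 cm; v ends -1 cm/s.
4–7 s: v starts -1 cm/s; Δx = -1·3 + ½·5·3² = 19.5 cm; v ends 14 cm/s.
x(7) = -7 + Σ Δx = 45 cm.

45 cm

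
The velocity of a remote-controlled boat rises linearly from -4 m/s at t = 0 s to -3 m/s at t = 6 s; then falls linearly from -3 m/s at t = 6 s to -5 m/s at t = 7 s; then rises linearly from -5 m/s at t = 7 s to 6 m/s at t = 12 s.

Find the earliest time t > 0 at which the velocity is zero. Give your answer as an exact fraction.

t = 102/11 s

v changes sign on 7–12 s (from -5 to 6); the graph is linear there, so v = 0 at t = 7 + (5)·(12 − 7)/(6 − -5) = 102/11 s.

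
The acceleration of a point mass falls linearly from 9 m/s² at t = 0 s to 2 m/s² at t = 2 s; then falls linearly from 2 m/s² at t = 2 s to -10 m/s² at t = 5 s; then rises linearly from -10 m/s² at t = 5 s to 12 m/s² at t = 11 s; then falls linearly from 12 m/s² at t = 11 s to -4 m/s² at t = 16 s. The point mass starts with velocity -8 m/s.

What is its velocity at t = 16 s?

17 m/s

Δv equals the area under the a-t graph; then v = v₀ + Δv.
0–2 s: ½(9 + 2)(2) = 11 m/s
2–5 s: ½(2 + -10)(3) = -12 m/s
5–11 s: ½(-10 + 12)(6) = 6 m/s
11–16 s: ½(12 + -4)(5) = 20 m/s
Δv = 25 m/s, so v(16) = -8 + (25) = 17 m/s.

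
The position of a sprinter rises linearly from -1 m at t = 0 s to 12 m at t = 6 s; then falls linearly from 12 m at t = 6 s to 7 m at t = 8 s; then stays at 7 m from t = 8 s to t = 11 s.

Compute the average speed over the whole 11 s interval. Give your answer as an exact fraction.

18/11 m/s

Average speed = (total path length)/(elapsed time); on a piecewise-linear x-t graph the path length is Σ|Δx|.
0–6 s: |Δx| = |12 − -1| = 13 m
6–8 s: |Δx| = |7 − 12| = 5 m
8–11 s: |Δx| = |7 − 7| = 0 m
Total path = 18 m; average speed = 18/11 = 18/11 m/s.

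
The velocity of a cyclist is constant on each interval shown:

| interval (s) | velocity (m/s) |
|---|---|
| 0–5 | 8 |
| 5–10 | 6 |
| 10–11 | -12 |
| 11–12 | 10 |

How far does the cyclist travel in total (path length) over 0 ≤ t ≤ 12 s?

Distance (not displacement) is the total path length: add the absolute areas under v-t.
0–5 s: |8| × 5 = 40 m
5–10 s: |6| × 5 = 30 m
10–11 s: |-12| × 1 = 12 m
11–12 s: |10| × 1 = 10 m
Total distance = 92 m

92 m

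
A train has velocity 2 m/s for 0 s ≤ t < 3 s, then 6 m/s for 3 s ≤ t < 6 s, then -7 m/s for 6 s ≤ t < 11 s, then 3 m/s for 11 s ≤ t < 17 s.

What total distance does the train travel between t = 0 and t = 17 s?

Total distance travelled is ∫|v| dt — sum the magnitudes of each area piece.
0–3 s: |2| × 3 = 6 m
3–6 s: |6| × 3 = 18 m
6–11 s: |-7| × 5 = 35 m
11–17 s: |3| × 6 = 18 m
Total distance = 77 m

77 m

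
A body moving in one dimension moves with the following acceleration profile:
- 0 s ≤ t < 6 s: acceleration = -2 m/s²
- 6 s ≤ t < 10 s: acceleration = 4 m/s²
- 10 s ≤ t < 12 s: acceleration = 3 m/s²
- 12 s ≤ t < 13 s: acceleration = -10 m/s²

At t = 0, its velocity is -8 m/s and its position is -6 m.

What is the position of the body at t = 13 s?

On each constant-a segment, Δv = aΔt and Δx = v₀Δt + ½aΔt²; chain segment to segment.
0–6 s: v starts -8 m/s; Δx = -8·6 + ½·-2·6² = -84 m; v ends -20 m/s.
6–10 s: v starts -20 m/s; Δx = -20·4 + ½·4·4² = -48 m; v ends -4 m/s.
10–12 s: v starts -4 m/s; Δx = -4·2 + ½·3·2² = -2 m; v ends 2 m/s.
12–13 s: v starts 2 m/s; Δx = 2·1 + ½·-10·1² = -3 m; v ends -8 m/s.
x(13) = -6 + Σ Δx = -143 m.

-143 m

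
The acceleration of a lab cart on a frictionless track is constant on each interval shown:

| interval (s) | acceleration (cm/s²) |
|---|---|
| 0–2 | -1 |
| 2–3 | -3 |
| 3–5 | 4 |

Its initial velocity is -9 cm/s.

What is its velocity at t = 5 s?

-6 cm/s

Δv equals the area under the a-t graph; then v = v₀ + Δv.
0–2 s: -1 × 2 = -2 cm/s
2–3 s: -3 × 1 = -3 cm/s
3–5 s: 4 × 2 = 8 cm/s
Δv = 3 cm/s, so v(5) = -9 + (3) = -6 cm/s.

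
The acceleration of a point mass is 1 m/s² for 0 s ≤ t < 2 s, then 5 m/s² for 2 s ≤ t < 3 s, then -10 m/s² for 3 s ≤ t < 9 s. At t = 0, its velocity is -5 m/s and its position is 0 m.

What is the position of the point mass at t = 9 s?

On each constant-a segment, Δv = aΔt and Δx = v₀Δt + ½aΔt²; chain segment to segment.
0–2 s: v starts -5 m/s; Δx = -5·2 + ½·1·2² = -8 m; v ends -3 m/s.
2–3 s: v starts -3 m/s; Δx = -3·1 + ½·5·1² = -0.5 m; v ends 2 m/s.
3–9 s: v starts 2 m/s; Δx = 2·6 + ½·-10·6² = -168 m; v ends -58 m/s.
x(9) = 0 + Σ Δx = -176.5 m.

-176.5 m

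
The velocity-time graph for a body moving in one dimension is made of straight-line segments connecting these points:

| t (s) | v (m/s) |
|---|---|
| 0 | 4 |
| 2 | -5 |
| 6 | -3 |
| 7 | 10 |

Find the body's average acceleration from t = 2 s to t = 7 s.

3 m/s²

Average acceleration = Δv/Δt = (10 − -5)/(7 − 2) = 3 m/s².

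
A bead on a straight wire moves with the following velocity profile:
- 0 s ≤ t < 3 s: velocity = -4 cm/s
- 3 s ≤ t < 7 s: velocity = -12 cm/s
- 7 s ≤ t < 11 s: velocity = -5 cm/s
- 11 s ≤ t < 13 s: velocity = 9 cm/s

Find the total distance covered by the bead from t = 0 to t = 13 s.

98 cm

Distance (not displacement) is the total path length: add the absolute areas under v-t.
0–3 s: |-4| × 3 = 12 cm
3–7 s: |-12| × 4 = 48 cm
7–11 s: |-5| × 4 = 20 cm
11–13 s: |9| × 2 = 18 cm
Total distance = 98 cm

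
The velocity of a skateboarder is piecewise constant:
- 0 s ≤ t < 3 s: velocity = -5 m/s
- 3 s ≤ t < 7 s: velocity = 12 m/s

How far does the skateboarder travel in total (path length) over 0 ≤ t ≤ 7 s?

Total distance travelled is ∫|v| dt — sum the magnitudes of each area piece.
0–3 s: |-5| × 3 = 15 m
3–7 s: |12| × 4 = 48 m
Total distance = 63 m

63 m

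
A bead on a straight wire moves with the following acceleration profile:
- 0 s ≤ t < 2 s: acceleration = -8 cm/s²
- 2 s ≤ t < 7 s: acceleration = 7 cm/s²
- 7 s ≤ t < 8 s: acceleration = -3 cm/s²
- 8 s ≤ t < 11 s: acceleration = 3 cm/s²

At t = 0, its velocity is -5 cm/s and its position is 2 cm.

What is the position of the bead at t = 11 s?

On each constant-a segment, Δv = aΔt and Δx = v₀Δt + ½aΔt²; chain segment to segment.
0–2 s: v starts -5 cm/s; Δx = -5·2 + ½·-8·2² = -26 cm; v ends -21 cm/s.
2–7 s: v starts -21 cm/s; Δx = -21·5 + ½·7·5² = -17.5 cm; v ends 14 cm/s.
7–8 s: v starts 14 cm/s; Δx = 14·1 + ½·-3·1² = 12.5 cm; v ends 11 cm/s.
8–11 s: v starts 11 cm/s; Δx = 11·3 + ½·3·3² = 46.5 cm; v ends 20 cm/s.
x(11) = 2 + Σ Δx = 17.5 cm.

17.5 cm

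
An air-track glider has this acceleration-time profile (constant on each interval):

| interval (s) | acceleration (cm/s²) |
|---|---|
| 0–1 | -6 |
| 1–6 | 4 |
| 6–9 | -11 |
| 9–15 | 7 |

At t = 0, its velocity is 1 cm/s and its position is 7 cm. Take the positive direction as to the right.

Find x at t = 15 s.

43.5 cm

On each constant-a segment, Δv = aΔt and Δx = v₀Δt + ½aΔt²; chain segment to segment.
0–1 s: v starts 1 cm/s; Δx = 1·1 + ½·-6·1² = -2 cm; v ends -5 cm/s.
1–6 s: v starts -5 cm/s; Δx = -5·5 + ½·4·5² = 25 cm; v ends 15 cm/s.
6–9 s: v starts 15 cm/s; Δx = 15·3 + ½·-11·3² = -4.5 cm; v ends -18 cm/s.
9–15 s: v starts -18 cm/s; Δx = -18·6 + ½·7·6² = 18 cm; v ends 24 cm/s.
x(15) = 7 + Σ Δx = 43.5 cm.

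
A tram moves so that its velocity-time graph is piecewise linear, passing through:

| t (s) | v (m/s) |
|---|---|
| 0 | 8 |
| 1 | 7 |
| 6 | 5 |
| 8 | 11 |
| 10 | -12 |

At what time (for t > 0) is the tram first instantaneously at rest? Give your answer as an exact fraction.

t = 206/23 s

v changes sign on 8–10 s (from 11 to -12); the graph is linear there, so v = 0 at t = 8 + (-11)·(10 − 8)/(-12 − 11) = 206/23 s.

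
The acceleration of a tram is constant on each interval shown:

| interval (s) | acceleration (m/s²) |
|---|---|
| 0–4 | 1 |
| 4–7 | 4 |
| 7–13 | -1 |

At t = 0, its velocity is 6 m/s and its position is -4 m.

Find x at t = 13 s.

190 m

On each constant-a segment, Δv = aΔt and Δx = v₀Δt + ½aΔt²; chain segment to segment.
0–4 s: v starts 6 m/s; Δx = 6·4 + ½·1·4² = 32 m; v ends 10 m/s.
4–7 s: v starts 10 m/s; Δx = 10·3 + ½·4·3² = 48 m; v ends 22 m/s.
7–13 s: v starts 22 m/s; Δx = 22·6 + ½·-1·6² = 114 m; v ends 16 m/s.
x(13) = -4 + Σ Δx = 190 m.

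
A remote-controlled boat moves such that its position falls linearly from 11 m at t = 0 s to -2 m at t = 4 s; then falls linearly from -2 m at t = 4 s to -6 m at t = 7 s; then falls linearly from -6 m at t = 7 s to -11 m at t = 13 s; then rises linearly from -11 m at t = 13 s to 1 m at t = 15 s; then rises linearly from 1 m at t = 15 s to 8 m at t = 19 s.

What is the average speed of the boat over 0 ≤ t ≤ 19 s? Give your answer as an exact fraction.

41/19 m/s

Average speed = (total path length)/(elapsed time); on a piecewise-linear x-t graph the path length is Σ|Δx|.
0–4 s: |Δx| = |-2 − 11| = 13 m
4–7 s: |Δx| = |-6 − -2| = 4 m
7–13 s: |Δx| = |-11 − -6| = 5 m
13–15 s: |Δx| = |1 − -11| = 12 m
15–19 s: |Δx| = |8 − 1| = 7 m
Total path = 41 m; average speed = 41/19 = 41/19 m/s.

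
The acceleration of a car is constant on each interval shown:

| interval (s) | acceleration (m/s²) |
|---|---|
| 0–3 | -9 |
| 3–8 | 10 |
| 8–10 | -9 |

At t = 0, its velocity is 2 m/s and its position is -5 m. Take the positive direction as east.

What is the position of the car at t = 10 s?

-7.5 m

On each constant-a segment, Δv = aΔt and Δx = v₀Δt + ½aΔt²; chain segment to segment.
0–3 s: v starts 2 m/s; Δx = 2·3 + ½·-9·3² = -34.5 m; v ends -25 m/s.
3–8 s: v starts -25 m/s; Δx = -25·5 + ½·10·5² = 0 m; v ends 25 m/s.
8–10 s: v starts 25 m/s; Δx = 25·2 + ½·-9·2² = 32 m; v ends 7 m/s.
x(10) = -5 + Σ Δx = -7.5 m.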